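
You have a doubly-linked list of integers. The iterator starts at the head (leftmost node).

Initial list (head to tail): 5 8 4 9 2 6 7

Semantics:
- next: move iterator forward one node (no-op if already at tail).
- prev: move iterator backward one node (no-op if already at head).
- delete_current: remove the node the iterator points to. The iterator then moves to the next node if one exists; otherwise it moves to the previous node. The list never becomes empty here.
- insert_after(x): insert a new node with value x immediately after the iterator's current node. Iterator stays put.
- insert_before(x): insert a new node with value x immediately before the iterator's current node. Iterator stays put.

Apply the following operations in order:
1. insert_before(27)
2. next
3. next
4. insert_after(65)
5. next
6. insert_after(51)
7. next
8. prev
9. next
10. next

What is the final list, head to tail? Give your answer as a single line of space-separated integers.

After 1 (insert_before(27)): list=[27, 5, 8, 4, 9, 2, 6, 7] cursor@5
After 2 (next): list=[27, 5, 8, 4, 9, 2, 6, 7] cursor@8
After 3 (next): list=[27, 5, 8, 4, 9, 2, 6, 7] cursor@4
After 4 (insert_after(65)): list=[27, 5, 8, 4, 65, 9, 2, 6, 7] cursor@4
After 5 (next): list=[27, 5, 8, 4, 65, 9, 2, 6, 7] cursor@65
After 6 (insert_after(51)): list=[27, 5, 8, 4, 65, 51, 9, 2, 6, 7] cursor@65
After 7 (next): list=[27, 5, 8, 4, 65, 51, 9, 2, 6, 7] cursor@51
After 8 (prev): list=[27, 5, 8, 4, 65, 51, 9, 2, 6, 7] cursor@65
After 9 (next): list=[27, 5, 8, 4, 65, 51, 9, 2, 6, 7] cursor@51
After 10 (next): list=[27, 5, 8, 4, 65, 51, 9, 2, 6, 7] cursor@9

Answer: 27 5 8 4 65 51 9 2 6 7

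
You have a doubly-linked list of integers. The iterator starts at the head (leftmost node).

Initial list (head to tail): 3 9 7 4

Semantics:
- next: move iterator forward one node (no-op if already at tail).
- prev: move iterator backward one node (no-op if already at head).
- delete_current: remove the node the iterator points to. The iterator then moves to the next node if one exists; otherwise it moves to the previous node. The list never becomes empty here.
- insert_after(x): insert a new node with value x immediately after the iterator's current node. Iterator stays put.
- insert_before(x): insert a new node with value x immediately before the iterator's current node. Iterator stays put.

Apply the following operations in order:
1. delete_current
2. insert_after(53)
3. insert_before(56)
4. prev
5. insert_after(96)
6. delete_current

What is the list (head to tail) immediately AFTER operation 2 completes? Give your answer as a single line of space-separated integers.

After 1 (delete_current): list=[9, 7, 4] cursor@9
After 2 (insert_after(53)): list=[9, 53, 7, 4] cursor@9

Answer: 9 53 7 4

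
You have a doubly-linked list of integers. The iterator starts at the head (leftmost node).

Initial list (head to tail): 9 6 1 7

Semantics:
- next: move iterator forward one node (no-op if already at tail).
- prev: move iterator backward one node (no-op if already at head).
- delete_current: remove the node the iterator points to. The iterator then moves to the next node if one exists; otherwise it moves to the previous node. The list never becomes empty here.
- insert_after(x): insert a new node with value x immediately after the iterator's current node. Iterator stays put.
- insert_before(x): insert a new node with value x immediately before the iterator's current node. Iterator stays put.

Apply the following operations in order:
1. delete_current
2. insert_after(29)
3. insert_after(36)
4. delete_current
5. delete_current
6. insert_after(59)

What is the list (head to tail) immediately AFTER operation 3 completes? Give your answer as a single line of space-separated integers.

Answer: 6 36 29 1 7

Derivation:
After 1 (delete_current): list=[6, 1, 7] cursor@6
After 2 (insert_after(29)): list=[6, 29, 1, 7] cursor@6
After 3 (insert_after(36)): list=[6, 36, 29, 1, 7] cursor@6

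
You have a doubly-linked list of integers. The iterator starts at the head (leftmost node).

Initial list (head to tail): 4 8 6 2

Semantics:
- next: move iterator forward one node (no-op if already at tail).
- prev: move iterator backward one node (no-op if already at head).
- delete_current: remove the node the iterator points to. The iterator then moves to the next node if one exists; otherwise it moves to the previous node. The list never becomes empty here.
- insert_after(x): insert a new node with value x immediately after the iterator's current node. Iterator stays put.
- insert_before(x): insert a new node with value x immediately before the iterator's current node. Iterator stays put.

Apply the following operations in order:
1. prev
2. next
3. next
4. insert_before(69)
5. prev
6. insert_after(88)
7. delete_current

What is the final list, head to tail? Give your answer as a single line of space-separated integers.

Answer: 4 8 88 6 2

Derivation:
After 1 (prev): list=[4, 8, 6, 2] cursor@4
After 2 (next): list=[4, 8, 6, 2] cursor@8
After 3 (next): list=[4, 8, 6, 2] cursor@6
After 4 (insert_before(69)): list=[4, 8, 69, 6, 2] cursor@6
After 5 (prev): list=[4, 8, 69, 6, 2] cursor@69
After 6 (insert_after(88)): list=[4, 8, 69, 88, 6, 2] cursor@69
After 7 (delete_current): list=[4, 8, 88, 6, 2] cursor@88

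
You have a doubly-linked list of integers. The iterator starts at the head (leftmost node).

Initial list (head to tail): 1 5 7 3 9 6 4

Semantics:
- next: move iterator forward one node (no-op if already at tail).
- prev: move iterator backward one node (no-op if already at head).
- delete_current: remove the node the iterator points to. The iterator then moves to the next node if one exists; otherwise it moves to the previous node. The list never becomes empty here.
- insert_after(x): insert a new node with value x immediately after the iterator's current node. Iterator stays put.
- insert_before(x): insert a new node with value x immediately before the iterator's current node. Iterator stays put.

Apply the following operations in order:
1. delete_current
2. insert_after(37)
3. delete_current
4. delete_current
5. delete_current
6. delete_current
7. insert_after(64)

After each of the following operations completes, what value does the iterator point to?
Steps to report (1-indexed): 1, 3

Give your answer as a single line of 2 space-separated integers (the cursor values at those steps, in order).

After 1 (delete_current): list=[5, 7, 3, 9, 6, 4] cursor@5
After 2 (insert_after(37)): list=[5, 37, 7, 3, 9, 6, 4] cursor@5
After 3 (delete_current): list=[37, 7, 3, 9, 6, 4] cursor@37
After 4 (delete_current): list=[7, 3, 9, 6, 4] cursor@7
After 5 (delete_current): list=[3, 9, 6, 4] cursor@3
After 6 (delete_current): list=[9, 6, 4] cursor@9
After 7 (insert_after(64)): list=[9, 64, 6, 4] cursor@9

Answer: 5 37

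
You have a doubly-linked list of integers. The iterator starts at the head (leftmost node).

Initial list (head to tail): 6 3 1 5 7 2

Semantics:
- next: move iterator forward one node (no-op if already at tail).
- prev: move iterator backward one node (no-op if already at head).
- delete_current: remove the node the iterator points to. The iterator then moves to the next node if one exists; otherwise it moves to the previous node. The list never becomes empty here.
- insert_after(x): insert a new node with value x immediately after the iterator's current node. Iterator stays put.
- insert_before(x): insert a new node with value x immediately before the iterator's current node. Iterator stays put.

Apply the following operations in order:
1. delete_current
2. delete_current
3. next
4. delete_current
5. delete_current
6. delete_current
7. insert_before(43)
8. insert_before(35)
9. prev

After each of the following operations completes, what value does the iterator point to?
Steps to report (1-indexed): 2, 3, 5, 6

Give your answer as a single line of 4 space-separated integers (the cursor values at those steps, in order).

After 1 (delete_current): list=[3, 1, 5, 7, 2] cursor@3
After 2 (delete_current): list=[1, 5, 7, 2] cursor@1
After 3 (next): list=[1, 5, 7, 2] cursor@5
After 4 (delete_current): list=[1, 7, 2] cursor@7
After 5 (delete_current): list=[1, 2] cursor@2
After 6 (delete_current): list=[1] cursor@1
After 7 (insert_before(43)): list=[43, 1] cursor@1
After 8 (insert_before(35)): list=[43, 35, 1] cursor@1
After 9 (prev): list=[43, 35, 1] cursor@35

Answer: 1 5 2 1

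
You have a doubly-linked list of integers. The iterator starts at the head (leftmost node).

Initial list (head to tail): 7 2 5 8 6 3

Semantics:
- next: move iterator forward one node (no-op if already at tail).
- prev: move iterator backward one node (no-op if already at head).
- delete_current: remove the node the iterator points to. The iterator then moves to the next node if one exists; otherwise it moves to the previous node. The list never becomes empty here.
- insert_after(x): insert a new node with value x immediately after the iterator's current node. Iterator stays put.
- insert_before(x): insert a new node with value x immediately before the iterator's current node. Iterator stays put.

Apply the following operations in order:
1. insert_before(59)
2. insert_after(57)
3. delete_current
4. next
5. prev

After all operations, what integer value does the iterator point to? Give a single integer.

After 1 (insert_before(59)): list=[59, 7, 2, 5, 8, 6, 3] cursor@7
After 2 (insert_after(57)): list=[59, 7, 57, 2, 5, 8, 6, 3] cursor@7
After 3 (delete_current): list=[59, 57, 2, 5, 8, 6, 3] cursor@57
After 4 (next): list=[59, 57, 2, 5, 8, 6, 3] cursor@2
After 5 (prev): list=[59, 57, 2, 5, 8, 6, 3] cursor@57

Answer: 57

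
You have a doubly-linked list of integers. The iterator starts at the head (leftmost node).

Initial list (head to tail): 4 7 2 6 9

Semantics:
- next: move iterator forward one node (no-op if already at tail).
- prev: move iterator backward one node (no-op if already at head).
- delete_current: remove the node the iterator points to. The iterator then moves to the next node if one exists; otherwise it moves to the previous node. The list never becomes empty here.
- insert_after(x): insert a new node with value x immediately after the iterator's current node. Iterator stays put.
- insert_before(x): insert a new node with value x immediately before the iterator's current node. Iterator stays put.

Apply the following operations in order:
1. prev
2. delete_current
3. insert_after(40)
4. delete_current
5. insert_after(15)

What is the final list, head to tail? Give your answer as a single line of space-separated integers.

Answer: 40 15 2 6 9

Derivation:
After 1 (prev): list=[4, 7, 2, 6, 9] cursor@4
After 2 (delete_current): list=[7, 2, 6, 9] cursor@7
After 3 (insert_after(40)): list=[7, 40, 2, 6, 9] cursor@7
After 4 (delete_current): list=[40, 2, 6, 9] cursor@40
After 5 (insert_after(15)): list=[40, 15, 2, 6, 9] cursor@40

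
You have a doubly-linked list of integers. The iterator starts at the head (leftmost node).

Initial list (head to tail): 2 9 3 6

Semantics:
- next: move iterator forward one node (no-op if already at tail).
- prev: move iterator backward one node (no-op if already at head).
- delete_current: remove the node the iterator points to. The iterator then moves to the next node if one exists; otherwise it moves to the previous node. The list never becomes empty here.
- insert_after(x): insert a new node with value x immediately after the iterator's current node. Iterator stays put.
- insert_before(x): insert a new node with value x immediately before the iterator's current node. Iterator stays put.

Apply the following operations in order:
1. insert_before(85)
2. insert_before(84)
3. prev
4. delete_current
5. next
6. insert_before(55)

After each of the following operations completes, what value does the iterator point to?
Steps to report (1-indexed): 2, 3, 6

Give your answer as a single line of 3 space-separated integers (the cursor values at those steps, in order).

Answer: 2 84 9

Derivation:
After 1 (insert_before(85)): list=[85, 2, 9, 3, 6] cursor@2
After 2 (insert_before(84)): list=[85, 84, 2, 9, 3, 6] cursor@2
After 3 (prev): list=[85, 84, 2, 9, 3, 6] cursor@84
After 4 (delete_current): list=[85, 2, 9, 3, 6] cursor@2
After 5 (next): list=[85, 2, 9, 3, 6] cursor@9
After 6 (insert_before(55)): list=[85, 2, 55, 9, 3, 6] cursor@9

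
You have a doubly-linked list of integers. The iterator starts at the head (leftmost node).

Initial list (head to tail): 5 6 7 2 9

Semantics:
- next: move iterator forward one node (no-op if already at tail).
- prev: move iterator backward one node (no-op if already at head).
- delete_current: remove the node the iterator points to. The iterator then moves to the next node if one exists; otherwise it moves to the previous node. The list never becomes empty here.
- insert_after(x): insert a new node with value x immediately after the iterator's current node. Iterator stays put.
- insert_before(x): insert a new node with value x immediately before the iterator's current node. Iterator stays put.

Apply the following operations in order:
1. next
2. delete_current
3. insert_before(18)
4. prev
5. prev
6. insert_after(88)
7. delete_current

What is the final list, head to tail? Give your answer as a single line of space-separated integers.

After 1 (next): list=[5, 6, 7, 2, 9] cursor@6
After 2 (delete_current): list=[5, 7, 2, 9] cursor@7
After 3 (insert_before(18)): list=[5, 18, 7, 2, 9] cursor@7
After 4 (prev): list=[5, 18, 7, 2, 9] cursor@18
After 5 (prev): list=[5, 18, 7, 2, 9] cursor@5
After 6 (insert_after(88)): list=[5, 88, 18, 7, 2, 9] cursor@5
After 7 (delete_current): list=[88, 18, 7, 2, 9] cursor@88

Answer: 88 18 7 2 9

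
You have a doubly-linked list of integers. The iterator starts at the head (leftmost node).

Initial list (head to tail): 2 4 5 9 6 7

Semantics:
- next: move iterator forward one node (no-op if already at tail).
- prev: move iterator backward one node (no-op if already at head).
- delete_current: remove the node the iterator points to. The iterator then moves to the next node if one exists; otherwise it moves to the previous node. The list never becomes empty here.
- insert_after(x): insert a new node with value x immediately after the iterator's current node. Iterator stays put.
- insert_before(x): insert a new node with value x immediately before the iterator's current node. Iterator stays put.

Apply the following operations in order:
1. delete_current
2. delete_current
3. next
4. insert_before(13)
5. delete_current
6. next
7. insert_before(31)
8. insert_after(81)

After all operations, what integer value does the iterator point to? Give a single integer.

Answer: 7

Derivation:
After 1 (delete_current): list=[4, 5, 9, 6, 7] cursor@4
After 2 (delete_current): list=[5, 9, 6, 7] cursor@5
After 3 (next): list=[5, 9, 6, 7] cursor@9
After 4 (insert_before(13)): list=[5, 13, 9, 6, 7] cursor@9
After 5 (delete_current): list=[5, 13, 6, 7] cursor@6
After 6 (next): list=[5, 13, 6, 7] cursor@7
After 7 (insert_before(31)): list=[5, 13, 6, 31, 7] cursor@7
After 8 (insert_after(81)): list=[5, 13, 6, 31, 7, 81] cursor@7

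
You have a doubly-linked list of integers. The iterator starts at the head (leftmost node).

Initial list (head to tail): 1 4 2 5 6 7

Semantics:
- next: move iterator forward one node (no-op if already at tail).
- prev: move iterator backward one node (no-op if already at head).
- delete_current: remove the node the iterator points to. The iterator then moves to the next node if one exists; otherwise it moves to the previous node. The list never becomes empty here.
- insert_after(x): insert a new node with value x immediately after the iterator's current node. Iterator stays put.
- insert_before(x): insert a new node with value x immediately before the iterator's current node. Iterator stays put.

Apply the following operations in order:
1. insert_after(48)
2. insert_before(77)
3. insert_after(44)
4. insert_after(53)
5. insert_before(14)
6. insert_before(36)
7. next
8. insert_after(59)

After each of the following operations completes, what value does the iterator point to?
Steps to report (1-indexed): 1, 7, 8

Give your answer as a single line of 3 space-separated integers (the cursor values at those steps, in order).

After 1 (insert_after(48)): list=[1, 48, 4, 2, 5, 6, 7] cursor@1
After 2 (insert_before(77)): list=[77, 1, 48, 4, 2, 5, 6, 7] cursor@1
After 3 (insert_after(44)): list=[77, 1, 44, 48, 4, 2, 5, 6, 7] cursor@1
After 4 (insert_after(53)): list=[77, 1, 53, 44, 48, 4, 2, 5, 6, 7] cursor@1
After 5 (insert_before(14)): list=[77, 14, 1, 53, 44, 48, 4, 2, 5, 6, 7] cursor@1
After 6 (insert_before(36)): list=[77, 14, 36, 1, 53, 44, 48, 4, 2, 5, 6, 7] cursor@1
After 7 (next): list=[77, 14, 36, 1, 53, 44, 48, 4, 2, 5, 6, 7] cursor@53
After 8 (insert_after(59)): list=[77, 14, 36, 1, 53, 59, 44, 48, 4, 2, 5, 6, 7] cursor@53

Answer: 1 53 53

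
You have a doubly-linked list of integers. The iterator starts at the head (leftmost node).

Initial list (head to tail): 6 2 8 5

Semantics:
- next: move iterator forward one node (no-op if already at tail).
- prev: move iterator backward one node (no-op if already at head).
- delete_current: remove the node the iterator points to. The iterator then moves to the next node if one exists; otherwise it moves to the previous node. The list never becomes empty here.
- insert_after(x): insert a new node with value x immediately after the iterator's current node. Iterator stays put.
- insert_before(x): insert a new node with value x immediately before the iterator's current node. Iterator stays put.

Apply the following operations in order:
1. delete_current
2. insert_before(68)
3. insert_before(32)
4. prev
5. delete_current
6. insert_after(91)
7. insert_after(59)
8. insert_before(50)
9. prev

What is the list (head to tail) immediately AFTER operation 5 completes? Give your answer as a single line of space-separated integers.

Answer: 68 2 8 5

Derivation:
After 1 (delete_current): list=[2, 8, 5] cursor@2
After 2 (insert_before(68)): list=[68, 2, 8, 5] cursor@2
After 3 (insert_before(32)): list=[68, 32, 2, 8, 5] cursor@2
After 4 (prev): list=[68, 32, 2, 8, 5] cursor@32
After 5 (delete_current): list=[68, 2, 8, 5] cursor@2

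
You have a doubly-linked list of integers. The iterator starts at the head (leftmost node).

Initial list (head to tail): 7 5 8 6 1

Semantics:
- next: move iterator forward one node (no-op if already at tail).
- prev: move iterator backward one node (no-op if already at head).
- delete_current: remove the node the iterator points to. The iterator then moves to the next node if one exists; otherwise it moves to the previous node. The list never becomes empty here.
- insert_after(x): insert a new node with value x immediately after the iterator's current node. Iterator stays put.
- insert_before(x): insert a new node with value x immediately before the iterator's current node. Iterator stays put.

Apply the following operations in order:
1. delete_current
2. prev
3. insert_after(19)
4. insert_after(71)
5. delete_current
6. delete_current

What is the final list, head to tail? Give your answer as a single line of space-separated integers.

After 1 (delete_current): list=[5, 8, 6, 1] cursor@5
After 2 (prev): list=[5, 8, 6, 1] cursor@5
After 3 (insert_after(19)): list=[5, 19, 8, 6, 1] cursor@5
After 4 (insert_after(71)): list=[5, 71, 19, 8, 6, 1] cursor@5
After 5 (delete_current): list=[71, 19, 8, 6, 1] cursor@71
After 6 (delete_current): list=[19, 8, 6, 1] cursor@19

Answer: 19 8 6 1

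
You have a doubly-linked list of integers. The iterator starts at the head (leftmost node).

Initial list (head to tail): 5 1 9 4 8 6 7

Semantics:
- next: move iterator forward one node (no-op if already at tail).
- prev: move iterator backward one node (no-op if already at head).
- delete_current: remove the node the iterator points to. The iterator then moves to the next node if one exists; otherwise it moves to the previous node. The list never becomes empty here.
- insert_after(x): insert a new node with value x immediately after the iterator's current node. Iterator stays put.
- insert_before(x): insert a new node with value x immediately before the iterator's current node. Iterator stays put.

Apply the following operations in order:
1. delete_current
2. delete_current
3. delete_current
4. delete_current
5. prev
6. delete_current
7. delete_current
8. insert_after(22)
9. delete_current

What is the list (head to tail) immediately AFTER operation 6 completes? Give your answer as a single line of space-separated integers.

Answer: 6 7

Derivation:
After 1 (delete_current): list=[1, 9, 4, 8, 6, 7] cursor@1
After 2 (delete_current): list=[9, 4, 8, 6, 7] cursor@9
After 3 (delete_current): list=[4, 8, 6, 7] cursor@4
After 4 (delete_current): list=[8, 6, 7] cursor@8
After 5 (prev): list=[8, 6, 7] cursor@8
After 6 (delete_current): list=[6, 7] cursor@6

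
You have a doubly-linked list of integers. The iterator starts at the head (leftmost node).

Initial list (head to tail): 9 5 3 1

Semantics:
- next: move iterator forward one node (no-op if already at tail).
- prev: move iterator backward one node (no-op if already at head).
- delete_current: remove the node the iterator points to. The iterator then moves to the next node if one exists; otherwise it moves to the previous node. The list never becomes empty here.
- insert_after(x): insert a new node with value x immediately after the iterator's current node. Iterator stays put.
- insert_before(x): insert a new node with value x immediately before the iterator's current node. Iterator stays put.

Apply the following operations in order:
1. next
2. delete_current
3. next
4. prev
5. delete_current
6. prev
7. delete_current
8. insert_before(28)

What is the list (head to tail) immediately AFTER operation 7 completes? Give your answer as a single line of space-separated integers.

After 1 (next): list=[9, 5, 3, 1] cursor@5
After 2 (delete_current): list=[9, 3, 1] cursor@3
After 3 (next): list=[9, 3, 1] cursor@1
After 4 (prev): list=[9, 3, 1] cursor@3
After 5 (delete_current): list=[9, 1] cursor@1
After 6 (prev): list=[9, 1] cursor@9
After 7 (delete_current): list=[1] cursor@1

Answer: 1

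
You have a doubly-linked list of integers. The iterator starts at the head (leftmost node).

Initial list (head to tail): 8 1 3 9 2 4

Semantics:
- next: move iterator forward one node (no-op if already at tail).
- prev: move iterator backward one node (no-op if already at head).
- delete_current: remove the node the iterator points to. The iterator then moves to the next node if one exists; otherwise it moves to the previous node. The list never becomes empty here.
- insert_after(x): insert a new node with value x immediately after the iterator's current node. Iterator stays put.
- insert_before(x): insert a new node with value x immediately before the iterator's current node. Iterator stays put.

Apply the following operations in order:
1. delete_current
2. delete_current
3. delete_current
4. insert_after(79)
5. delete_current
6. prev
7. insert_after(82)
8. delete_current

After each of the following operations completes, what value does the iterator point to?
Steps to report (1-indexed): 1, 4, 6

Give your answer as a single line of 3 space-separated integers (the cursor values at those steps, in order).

After 1 (delete_current): list=[1, 3, 9, 2, 4] cursor@1
After 2 (delete_current): list=[3, 9, 2, 4] cursor@3
After 3 (delete_current): list=[9, 2, 4] cursor@9
After 4 (insert_after(79)): list=[9, 79, 2, 4] cursor@9
After 5 (delete_current): list=[79, 2, 4] cursor@79
After 6 (prev): list=[79, 2, 4] cursor@79
After 7 (insert_after(82)): list=[79, 82, 2, 4] cursor@79
After 8 (delete_current): list=[82, 2, 4] cursor@82

Answer: 1 9 79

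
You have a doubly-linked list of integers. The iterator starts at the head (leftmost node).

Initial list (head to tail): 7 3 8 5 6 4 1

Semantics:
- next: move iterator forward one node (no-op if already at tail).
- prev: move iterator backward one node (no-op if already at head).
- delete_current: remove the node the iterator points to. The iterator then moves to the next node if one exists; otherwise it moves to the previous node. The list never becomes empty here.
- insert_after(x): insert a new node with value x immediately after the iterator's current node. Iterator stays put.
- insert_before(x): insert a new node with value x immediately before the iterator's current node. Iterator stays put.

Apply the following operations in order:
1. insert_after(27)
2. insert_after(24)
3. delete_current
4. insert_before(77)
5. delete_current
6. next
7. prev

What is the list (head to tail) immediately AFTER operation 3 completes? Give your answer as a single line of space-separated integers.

After 1 (insert_after(27)): list=[7, 27, 3, 8, 5, 6, 4, 1] cursor@7
After 2 (insert_after(24)): list=[7, 24, 27, 3, 8, 5, 6, 4, 1] cursor@7
After 3 (delete_current): list=[24, 27, 3, 8, 5, 6, 4, 1] cursor@24

Answer: 24 27 3 8 5 6 4 1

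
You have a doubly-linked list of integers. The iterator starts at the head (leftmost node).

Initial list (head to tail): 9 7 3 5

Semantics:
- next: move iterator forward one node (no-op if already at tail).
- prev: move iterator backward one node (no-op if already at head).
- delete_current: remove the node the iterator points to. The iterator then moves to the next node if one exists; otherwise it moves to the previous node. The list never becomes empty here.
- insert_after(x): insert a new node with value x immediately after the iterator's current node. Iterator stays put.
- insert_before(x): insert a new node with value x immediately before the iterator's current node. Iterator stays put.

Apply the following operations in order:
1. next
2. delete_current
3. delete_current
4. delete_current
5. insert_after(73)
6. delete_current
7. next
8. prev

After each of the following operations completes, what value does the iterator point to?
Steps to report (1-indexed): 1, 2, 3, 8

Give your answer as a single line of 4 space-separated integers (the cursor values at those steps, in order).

After 1 (next): list=[9, 7, 3, 5] cursor@7
After 2 (delete_current): list=[9, 3, 5] cursor@3
After 3 (delete_current): list=[9, 5] cursor@5
After 4 (delete_current): list=[9] cursor@9
After 5 (insert_after(73)): list=[9, 73] cursor@9
After 6 (delete_current): list=[73] cursor@73
After 7 (next): list=[73] cursor@73
After 8 (prev): list=[73] cursor@73

Answer: 7 3 5 73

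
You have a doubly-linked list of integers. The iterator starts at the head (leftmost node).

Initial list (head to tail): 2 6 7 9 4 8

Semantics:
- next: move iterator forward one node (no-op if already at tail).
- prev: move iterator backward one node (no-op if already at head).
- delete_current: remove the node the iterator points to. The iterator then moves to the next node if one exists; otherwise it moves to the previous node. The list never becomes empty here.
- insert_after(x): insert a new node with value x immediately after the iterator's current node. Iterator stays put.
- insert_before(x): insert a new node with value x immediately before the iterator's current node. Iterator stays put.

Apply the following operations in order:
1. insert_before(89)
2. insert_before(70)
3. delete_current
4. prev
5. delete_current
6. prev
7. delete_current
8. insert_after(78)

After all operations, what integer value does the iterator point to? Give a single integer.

Answer: 6

Derivation:
After 1 (insert_before(89)): list=[89, 2, 6, 7, 9, 4, 8] cursor@2
After 2 (insert_before(70)): list=[89, 70, 2, 6, 7, 9, 4, 8] cursor@2
After 3 (delete_current): list=[89, 70, 6, 7, 9, 4, 8] cursor@6
After 4 (prev): list=[89, 70, 6, 7, 9, 4, 8] cursor@70
After 5 (delete_current): list=[89, 6, 7, 9, 4, 8] cursor@6
After 6 (prev): list=[89, 6, 7, 9, 4, 8] cursor@89
After 7 (delete_current): list=[6, 7, 9, 4, 8] cursor@6
After 8 (insert_after(78)): list=[6, 78, 7, 9, 4, 8] cursor@6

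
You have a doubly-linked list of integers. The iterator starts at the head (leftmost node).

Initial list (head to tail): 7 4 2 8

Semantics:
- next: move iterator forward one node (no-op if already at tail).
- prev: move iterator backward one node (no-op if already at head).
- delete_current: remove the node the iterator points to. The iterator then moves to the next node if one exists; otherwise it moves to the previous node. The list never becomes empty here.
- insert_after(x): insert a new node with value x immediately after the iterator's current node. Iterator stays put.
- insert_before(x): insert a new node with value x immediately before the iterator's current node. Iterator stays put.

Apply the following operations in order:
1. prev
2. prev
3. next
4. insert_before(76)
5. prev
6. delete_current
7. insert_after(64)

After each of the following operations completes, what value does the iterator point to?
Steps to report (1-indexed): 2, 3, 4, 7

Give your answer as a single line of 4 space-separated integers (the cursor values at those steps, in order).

Answer: 7 4 4 4

Derivation:
After 1 (prev): list=[7, 4, 2, 8] cursor@7
After 2 (prev): list=[7, 4, 2, 8] cursor@7
After 3 (next): list=[7, 4, 2, 8] cursor@4
After 4 (insert_before(76)): list=[7, 76, 4, 2, 8] cursor@4
After 5 (prev): list=[7, 76, 4, 2, 8] cursor@76
After 6 (delete_current): list=[7, 4, 2, 8] cursor@4
After 7 (insert_after(64)): list=[7, 4, 64, 2, 8] cursor@4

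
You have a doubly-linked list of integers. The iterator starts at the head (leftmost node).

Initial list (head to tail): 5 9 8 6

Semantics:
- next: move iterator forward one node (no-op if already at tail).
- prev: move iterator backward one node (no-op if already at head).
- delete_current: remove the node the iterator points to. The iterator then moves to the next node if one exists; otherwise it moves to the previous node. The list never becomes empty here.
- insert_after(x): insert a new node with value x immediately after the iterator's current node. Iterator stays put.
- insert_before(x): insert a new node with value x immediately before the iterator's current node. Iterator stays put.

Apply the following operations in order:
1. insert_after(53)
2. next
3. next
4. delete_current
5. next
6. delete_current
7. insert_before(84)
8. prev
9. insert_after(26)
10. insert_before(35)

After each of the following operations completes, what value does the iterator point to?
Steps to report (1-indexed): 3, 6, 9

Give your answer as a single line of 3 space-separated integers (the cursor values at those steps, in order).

Answer: 9 8 84

Derivation:
After 1 (insert_after(53)): list=[5, 53, 9, 8, 6] cursor@5
After 2 (next): list=[5, 53, 9, 8, 6] cursor@53
After 3 (next): list=[5, 53, 9, 8, 6] cursor@9
After 4 (delete_current): list=[5, 53, 8, 6] cursor@8
After 5 (next): list=[5, 53, 8, 6] cursor@6
After 6 (delete_current): list=[5, 53, 8] cursor@8
After 7 (insert_before(84)): list=[5, 53, 84, 8] cursor@8
After 8 (prev): list=[5, 53, 84, 8] cursor@84
After 9 (insert_after(26)): list=[5, 53, 84, 26, 8] cursor@84
After 10 (insert_before(35)): list=[5, 53, 35, 84, 26, 8] cursor@84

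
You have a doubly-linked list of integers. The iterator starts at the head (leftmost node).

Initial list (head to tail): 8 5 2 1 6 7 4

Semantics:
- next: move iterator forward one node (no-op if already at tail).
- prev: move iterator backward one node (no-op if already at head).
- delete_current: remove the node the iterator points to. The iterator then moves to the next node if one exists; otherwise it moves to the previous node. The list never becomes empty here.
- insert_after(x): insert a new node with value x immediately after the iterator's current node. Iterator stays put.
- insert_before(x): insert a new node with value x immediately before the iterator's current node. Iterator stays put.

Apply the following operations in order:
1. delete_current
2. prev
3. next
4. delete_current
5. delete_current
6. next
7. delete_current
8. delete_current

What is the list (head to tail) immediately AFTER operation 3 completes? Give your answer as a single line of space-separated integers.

Answer: 5 2 1 6 7 4

Derivation:
After 1 (delete_current): list=[5, 2, 1, 6, 7, 4] cursor@5
After 2 (prev): list=[5, 2, 1, 6, 7, 4] cursor@5
After 3 (next): list=[5, 2, 1, 6, 7, 4] cursor@2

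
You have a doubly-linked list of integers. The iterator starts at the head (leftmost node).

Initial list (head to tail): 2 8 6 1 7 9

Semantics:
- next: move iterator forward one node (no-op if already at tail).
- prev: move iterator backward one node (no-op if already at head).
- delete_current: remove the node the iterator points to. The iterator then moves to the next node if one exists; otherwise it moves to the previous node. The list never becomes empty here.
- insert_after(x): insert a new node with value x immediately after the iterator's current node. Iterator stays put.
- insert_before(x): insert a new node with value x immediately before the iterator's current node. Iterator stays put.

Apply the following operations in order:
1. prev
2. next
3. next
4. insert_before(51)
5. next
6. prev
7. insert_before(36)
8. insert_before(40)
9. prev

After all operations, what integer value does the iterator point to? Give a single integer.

After 1 (prev): list=[2, 8, 6, 1, 7, 9] cursor@2
After 2 (next): list=[2, 8, 6, 1, 7, 9] cursor@8
After 3 (next): list=[2, 8, 6, 1, 7, 9] cursor@6
After 4 (insert_before(51)): list=[2, 8, 51, 6, 1, 7, 9] cursor@6
After 5 (next): list=[2, 8, 51, 6, 1, 7, 9] cursor@1
After 6 (prev): list=[2, 8, 51, 6, 1, 7, 9] cursor@6
After 7 (insert_before(36)): list=[2, 8, 51, 36, 6, 1, 7, 9] cursor@6
After 8 (insert_before(40)): list=[2, 8, 51, 36, 40, 6, 1, 7, 9] cursor@6
After 9 (prev): list=[2, 8, 51, 36, 40, 6, 1, 7, 9] cursor@40

Answer: 40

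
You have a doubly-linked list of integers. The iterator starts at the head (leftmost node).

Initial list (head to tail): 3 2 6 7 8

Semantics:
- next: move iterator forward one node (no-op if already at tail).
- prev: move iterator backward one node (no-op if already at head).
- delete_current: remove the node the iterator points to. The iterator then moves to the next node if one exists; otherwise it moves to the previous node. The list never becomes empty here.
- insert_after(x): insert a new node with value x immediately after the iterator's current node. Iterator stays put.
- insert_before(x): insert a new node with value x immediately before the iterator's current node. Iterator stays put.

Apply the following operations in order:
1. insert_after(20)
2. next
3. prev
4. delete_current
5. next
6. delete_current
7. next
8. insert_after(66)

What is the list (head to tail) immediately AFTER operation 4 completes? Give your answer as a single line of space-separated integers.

Answer: 20 2 6 7 8

Derivation:
After 1 (insert_after(20)): list=[3, 20, 2, 6, 7, 8] cursor@3
After 2 (next): list=[3, 20, 2, 6, 7, 8] cursor@20
After 3 (prev): list=[3, 20, 2, 6, 7, 8] cursor@3
After 4 (delete_current): list=[20, 2, 6, 7, 8] cursor@20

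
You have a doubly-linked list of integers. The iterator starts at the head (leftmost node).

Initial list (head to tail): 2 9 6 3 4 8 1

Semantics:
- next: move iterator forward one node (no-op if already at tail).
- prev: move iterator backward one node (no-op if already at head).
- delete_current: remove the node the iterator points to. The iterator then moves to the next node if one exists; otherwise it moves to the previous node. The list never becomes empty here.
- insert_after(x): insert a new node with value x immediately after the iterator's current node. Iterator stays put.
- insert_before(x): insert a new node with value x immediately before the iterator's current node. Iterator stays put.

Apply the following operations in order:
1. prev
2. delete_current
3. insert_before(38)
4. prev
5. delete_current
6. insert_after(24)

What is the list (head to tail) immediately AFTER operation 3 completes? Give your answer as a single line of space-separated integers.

After 1 (prev): list=[2, 9, 6, 3, 4, 8, 1] cursor@2
After 2 (delete_current): list=[9, 6, 3, 4, 8, 1] cursor@9
After 3 (insert_before(38)): list=[38, 9, 6, 3, 4, 8, 1] cursor@9

Answer: 38 9 6 3 4 8 1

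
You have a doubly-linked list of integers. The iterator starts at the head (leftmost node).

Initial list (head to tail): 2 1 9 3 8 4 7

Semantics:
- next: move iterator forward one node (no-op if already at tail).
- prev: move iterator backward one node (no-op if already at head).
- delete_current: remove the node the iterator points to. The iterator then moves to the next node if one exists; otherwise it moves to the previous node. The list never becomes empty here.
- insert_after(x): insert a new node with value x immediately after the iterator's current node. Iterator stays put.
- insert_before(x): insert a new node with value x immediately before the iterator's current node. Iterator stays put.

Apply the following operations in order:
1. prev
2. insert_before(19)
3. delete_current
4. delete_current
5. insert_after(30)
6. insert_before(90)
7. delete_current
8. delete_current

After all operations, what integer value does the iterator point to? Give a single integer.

Answer: 3

Derivation:
After 1 (prev): list=[2, 1, 9, 3, 8, 4, 7] cursor@2
After 2 (insert_before(19)): list=[19, 2, 1, 9, 3, 8, 4, 7] cursor@2
After 3 (delete_current): list=[19, 1, 9, 3, 8, 4, 7] cursor@1
After 4 (delete_current): list=[19, 9, 3, 8, 4, 7] cursor@9
After 5 (insert_after(30)): list=[19, 9, 30, 3, 8, 4, 7] cursor@9
After 6 (insert_before(90)): list=[19, 90, 9, 30, 3, 8, 4, 7] cursor@9
After 7 (delete_current): list=[19, 90, 30, 3, 8, 4, 7] cursor@30
After 8 (delete_current): list=[19, 90, 3, 8, 4, 7] cursor@3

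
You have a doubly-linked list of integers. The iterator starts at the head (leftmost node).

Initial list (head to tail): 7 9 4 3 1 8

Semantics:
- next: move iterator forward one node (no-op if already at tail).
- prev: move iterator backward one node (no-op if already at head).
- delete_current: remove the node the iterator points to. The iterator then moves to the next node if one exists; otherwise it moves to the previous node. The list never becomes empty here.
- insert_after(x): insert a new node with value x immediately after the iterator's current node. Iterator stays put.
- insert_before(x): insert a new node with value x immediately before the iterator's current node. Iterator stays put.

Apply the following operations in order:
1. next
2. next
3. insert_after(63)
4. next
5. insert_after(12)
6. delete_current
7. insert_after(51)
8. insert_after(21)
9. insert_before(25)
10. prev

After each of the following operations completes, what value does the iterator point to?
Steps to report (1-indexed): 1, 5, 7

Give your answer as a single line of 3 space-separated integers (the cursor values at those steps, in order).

Answer: 9 63 12

Derivation:
After 1 (next): list=[7, 9, 4, 3, 1, 8] cursor@9
After 2 (next): list=[7, 9, 4, 3, 1, 8] cursor@4
After 3 (insert_after(63)): list=[7, 9, 4, 63, 3, 1, 8] cursor@4
After 4 (next): list=[7, 9, 4, 63, 3, 1, 8] cursor@63
After 5 (insert_after(12)): list=[7, 9, 4, 63, 12, 3, 1, 8] cursor@63
After 6 (delete_current): list=[7, 9, 4, 12, 3, 1, 8] cursor@12
After 7 (insert_after(51)): list=[7, 9, 4, 12, 51, 3, 1, 8] cursor@12
After 8 (insert_after(21)): list=[7, 9, 4, 12, 21, 51, 3, 1, 8] cursor@12
After 9 (insert_before(25)): list=[7, 9, 4, 25, 12, 21, 51, 3, 1, 8] cursor@12
After 10 (prev): list=[7, 9, 4, 25, 12, 21, 51, 3, 1, 8] cursor@25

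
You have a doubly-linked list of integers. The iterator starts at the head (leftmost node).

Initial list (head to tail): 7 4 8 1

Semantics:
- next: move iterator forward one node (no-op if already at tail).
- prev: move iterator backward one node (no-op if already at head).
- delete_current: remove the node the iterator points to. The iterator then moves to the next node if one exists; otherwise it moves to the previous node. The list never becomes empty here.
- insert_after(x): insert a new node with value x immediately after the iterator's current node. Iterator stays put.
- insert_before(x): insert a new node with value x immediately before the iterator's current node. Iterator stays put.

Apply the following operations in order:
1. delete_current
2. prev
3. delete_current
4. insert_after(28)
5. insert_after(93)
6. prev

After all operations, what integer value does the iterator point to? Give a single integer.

After 1 (delete_current): list=[4, 8, 1] cursor@4
After 2 (prev): list=[4, 8, 1] cursor@4
After 3 (delete_current): list=[8, 1] cursor@8
After 4 (insert_after(28)): list=[8, 28, 1] cursor@8
After 5 (insert_after(93)): list=[8, 93, 28, 1] cursor@8
After 6 (prev): list=[8, 93, 28, 1] cursor@8

Answer: 8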